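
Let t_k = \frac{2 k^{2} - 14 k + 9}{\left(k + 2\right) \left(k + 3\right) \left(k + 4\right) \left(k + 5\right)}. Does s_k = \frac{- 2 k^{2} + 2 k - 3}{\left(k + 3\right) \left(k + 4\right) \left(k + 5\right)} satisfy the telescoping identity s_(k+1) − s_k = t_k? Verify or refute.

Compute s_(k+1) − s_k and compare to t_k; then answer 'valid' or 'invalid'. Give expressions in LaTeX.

s_(k+1) = (2*k - 2*(k + 1)**2 - 1)/((k + 4)*(k + 5)*(k + 6))
s_(k+1) − s_k = (2*k**2 - 18*k + 9)/(k**4 + 18*k**3 + 119*k**2 + 342*k + 360)
(s_(k+1) − s_k) − t_k = 12*(-k**2 + 4*k - 3)/(k**5 + 20*k**4 + 155*k**3 + 580*k**2 + 1044*k + 720)

Invalid: residual \frac{12 \left(- k^{2} + 4 k - 3\right)}{k^{5} + 20 k^{4} + 155 k^{3} + 580 k^{2} + 1044 k + 720} ≠ 0.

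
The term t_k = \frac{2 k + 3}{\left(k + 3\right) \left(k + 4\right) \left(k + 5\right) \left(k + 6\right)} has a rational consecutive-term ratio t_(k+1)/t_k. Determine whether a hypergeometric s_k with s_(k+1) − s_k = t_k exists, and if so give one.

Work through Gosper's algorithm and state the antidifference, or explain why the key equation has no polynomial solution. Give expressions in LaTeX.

Ratio r(k) = (k + 3)*(2*k + 5)/((k + 7)*(2*k + 3)).
Take A(k)=k + 3, B(k)=k + 7, C(k)=k + 3/2.
Need (k + 3)·f(k+1) − (k + 6)·f(k) = k + 3/2.
Degrees (1,1,1) ⇒ d ≤ 3.
Coefficient equations give f(k) = k*(k**2 + 12*k + 17)/60.
Get s_k = R·t_k = k*(k**2 + 12*k + 17)/(30*(k + 3)*(k + 4)*(k + 5)) with R(k) = B(k−1)f(k)/C(k) = k*(k + 6)*(k**2 + 12*k + 17)/(30*(2*k + 3)).
Verify: (2*k + 3)/(k**4 + 18*k**3 + 119*k**2 + 342*k + 360) matches t_k.

s_k = \frac{k \left(k^{2} + 12 k + 17\right)}{30 \left(k + 3\right) \left(k + 4\right) \left(k + 5\right)}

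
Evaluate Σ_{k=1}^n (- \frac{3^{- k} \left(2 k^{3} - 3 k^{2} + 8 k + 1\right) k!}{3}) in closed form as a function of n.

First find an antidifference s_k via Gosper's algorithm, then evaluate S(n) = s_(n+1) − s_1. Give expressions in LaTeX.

S(n) = 3^{- n - 1} \left(- 2 \cdot 3^{n} - 2 n^{3} n! - 3 n^{2} n! + n n! + 2 n!\right)

The ratio is (2*k**4 + 5*k**3 + 11*k**2 + 16*k + 8)/(3*(2*k**3 - 3*k**2 + 8*k + 1)).
Factor: A=k/3 + 1/3; B=1; C=k**3 - 3*k**2/2 + 4*k + 1/2.
Set up (k/3 + 1/3)·f(k+1) − (1)·f(k) − (k**3 - 3*k**2/2 + 4*k + 1/2) = 0.
From deg A=1, deg B=0, deg C=3: d=2.
Coefficient equations give f(k) = 3*(2*k**2 - 3*k - 1)/2.
Certificate R = B(k−1)f/C = 3*(2*k**2 - 3*k - 1)/(2*k**3 - 3*k**2 + 8*k + 1) gives s_k = (-2*k**2 + 3*k + 1)*factorial(k)/3**k.
s_(k+1) − s_k = -(2*k**3 - 3*k**2 + 8*k + 1)*factorial(k)/(3*3**k) = t_k.
s_(n+1) = -3**(-n - 1)*(2*n**2 + n - 2)*factorial(n + 1) and s_(1) = 2/3, so S(n) = 3**(-n - 1)*(-2*3**n - 2*n**3*factorial(n) - 3*n**2*factorial(n) + n*factorial(n) + 2*factorial(n)).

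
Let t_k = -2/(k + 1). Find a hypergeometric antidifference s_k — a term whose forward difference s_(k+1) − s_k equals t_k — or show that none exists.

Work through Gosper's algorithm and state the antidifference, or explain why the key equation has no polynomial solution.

t_(k+1)/t_k = (k + 1)/(k + 2).
Normal form (A,B,C) = (k + 1, k + 2, 1).
Solve (k + 1)·f(k+1) − (k + 1)·f(k) = 1.
d = 0 from the (1,1,0) case.
Put f(k) = c0: A·f(k+1) − B(k−1)·f(k) − C = -1; need -1 = 0 — inconsistent ⇒ no f, not summable.

none (Gosper's algorithm certifies no s_k)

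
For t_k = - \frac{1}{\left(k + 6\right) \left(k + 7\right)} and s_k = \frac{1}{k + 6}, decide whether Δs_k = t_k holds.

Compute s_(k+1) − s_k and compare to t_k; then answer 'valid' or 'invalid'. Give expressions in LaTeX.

s_(k+1) = 1/(k + 7)
s_(k+1) − s_k = -1/((k + 6)*(k + 7))
(s_(k+1) − s_k) − t_k = 0

valid; difference matches t_k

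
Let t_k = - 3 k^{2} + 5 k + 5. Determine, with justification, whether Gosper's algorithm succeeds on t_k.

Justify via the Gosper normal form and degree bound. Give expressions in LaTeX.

Yes. s_k = k \left(- k^{2} + 4 k + 2\right).

r(k) = (3*k**2 + k - 7)/(3*k**2 - 5*k - 5) after simplifying.
A = 1, B = 1, C = k**2 - 5*k/3 - 5/3.
Set up (1)·f(k+1) − (1)·f(k) − (k**2 - 5*k/3 - 5/3) = 0.
From deg A=0, deg B=0, deg C=2: d=3.
Solve for f: f(k) = k*(k**2 - 4*k - 2)/3 (degree 3 ≤ 3).
So s_k = (B(k−1)f/C)·t_k = (k*(k**2 - 4*k - 2)/(3*k**2 - 5*k - 5))·t_k = k*(-k**2 + 4*k + 2).
Δs = -3*k**2 + 5*k + 5, as required.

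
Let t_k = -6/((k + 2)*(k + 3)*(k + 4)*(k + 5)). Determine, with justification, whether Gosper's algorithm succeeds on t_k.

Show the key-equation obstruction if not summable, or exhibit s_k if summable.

Ratio r(k) = (k + 2)/(k + 6).
Normal form (A,B,C) = (k + 2, k + 6, 1).
Key eq: (k + 2)·f(k+1) = (k + 5)·f(k) + (1).
Bound: deg f ≤ 3.
Coefficient equations give f(k) = k*(k**2 + 9*k + 26)/72.
R(k) = B(k−1)·f(k)/C(k) = k*(k + 5)*(k**2 + 9*k + 26)/72; s_k = R·t_k = k*(-k**2 - 9*k - 26)/(12*(k + 2)*(k + 3)*(k + 4)).
s_(k+1) − s_k = -6/(k**4 + 14*k**3 + 71*k**2 + 154*k + 120) = t_k.

Yes. s_k = k*(-k**2 - 9*k - 26)/(12*(k + 2)*(k + 3)*(k + 4)).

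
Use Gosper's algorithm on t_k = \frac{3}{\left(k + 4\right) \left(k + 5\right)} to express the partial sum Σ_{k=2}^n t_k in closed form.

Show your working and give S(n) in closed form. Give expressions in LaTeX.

S(n) = \frac{n - 1}{2 \left(n + 5\right)}

t_(k+1)/t_k = (k + 4)/(k + 6).
A = k + 4, B = k + 6, C = 1.
Solve (k + 4)·f(k+1) − (k + 5)·f(k) = 1.
deg f ≤ 1 (via 1,1,0).
Solving with deg f ≤ 1: f(k) = k/4.
So s_k = (B(k−1)f/C)·t_k = (k*(k + 5)/4)·t_k = 3*k/(4*(k + 4)).
s_(k+1) − s_k = 3/(k**2 + 9*k + 20) = t_k.
Evaluate: s_(n+1) = 3*(n + 1)/(4*(n + 5)); subtract s_(2) = 1/4 ⇒ S(n) = (n - 1)/(2*(n + 5)).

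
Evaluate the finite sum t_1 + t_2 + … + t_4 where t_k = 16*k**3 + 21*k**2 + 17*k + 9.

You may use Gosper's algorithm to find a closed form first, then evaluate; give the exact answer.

t_(k+1)/t_k = (16*k**3 + 69*k**2 + 107*k + 63)/(16*k**3 + 21*k**2 + 17*k + 9).
So A=1 and B=1, with C=k**3 + 21*k**2/16 + 17*k/16 + 9/16.
Key eq: (1)·f(k+1) = (1)·f(k) + (k**3 + 21*k**2/16 + 17*k/16 + 9/16).
deg f ≤ 4 (via 0,0,3).
Solve for f: f(k) = k*(4*k**3 - k**2 + 2*k + 4)/16 (degree 4 ≤ 4).
R(k) = B(k−1)·f(k)/C(k) = k*(4*k**3 - k**2 + 2*k + 4)/(16*k**3 + 21*k**2 + 17*k + 9); s_k = R·t_k = k*(4*k**3 - k**2 + 2*k + 4).
s_(k+1) − s_k = 16*k**3 + 21*k**2 + 17*k + 9 = t_k.
Sum = s_(5) − s_(1); s_(5) = 2445, s_(1) = 9 ⇒ 2436.

Σ = 2436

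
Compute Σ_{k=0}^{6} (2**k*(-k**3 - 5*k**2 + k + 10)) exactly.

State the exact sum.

The ratio is 2*(k**3 + 8*k**2 + 12*k - 5)/(k**3 + 5*k**2 - k - 10).
Take A(k)=2, B(k)=1, C(k)=k**3 + 5*k**2 - k - 10.
Key eq: (2)·f(k+1) = (1)·f(k) + (k**3 + 5*k**2 - k - 10).
From deg A=0, deg B=0, deg C=3: d=3.
Solving with deg f ≤ 3: f(k) = k**3 - k**2 - 3*k - 4.
Certificate R = B(k−1)f/C = (k**3 - k**2 - 3*k - 4)/(k**3 + 5*k**2 - k - 10) gives s_k = 2**k*(-k**3 + k**2 + 3*k + 4).
Check: Δs_k = 2**k*(-k**3 - 5*k**2 + k + 10). ✓
Telescoping: Σ = s_(7) − s_(0) = -34432 − (4) = -34436.

Σ = -34436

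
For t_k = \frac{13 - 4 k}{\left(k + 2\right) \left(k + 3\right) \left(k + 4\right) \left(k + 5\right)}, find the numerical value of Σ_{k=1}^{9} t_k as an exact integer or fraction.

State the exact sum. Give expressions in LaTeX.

Σ = 89/3640

r(k) = (k + 2)*(4*k - 9)/((k + 6)*(4*k - 13)) after simplifying.
Factor: A=k + 2; B=k + 6; C=k - 13/4.
Set up (k + 2)·f(k+1) − (k + 5)·f(k) − (k - 13/4) = 0.
Degrees (1,1,1) ⇒ d ≤ 3.
Solve for f: f(k) = -k*(k**2 + 9*k + 42)/32 (degree 3 ≤ 3).
So s_k = (B(k−1)f/C)·t_k = (-k*(k + 5)*(k**2 + 9*k + 42)/(8*(4*k - 13)))·t_k = k*(k**2 + 9*k + 42)/(8*(k + 2)*(k + 3)*(k + 4)).
Verify: (13 - 4*k)/(k**4 + 14*k**3 + 71*k**2 + 154*k + 120) matches t_k.
Telescoping: Σ = s_(10) − s_(1) = 145/1092 − (13/120) = 89/3640.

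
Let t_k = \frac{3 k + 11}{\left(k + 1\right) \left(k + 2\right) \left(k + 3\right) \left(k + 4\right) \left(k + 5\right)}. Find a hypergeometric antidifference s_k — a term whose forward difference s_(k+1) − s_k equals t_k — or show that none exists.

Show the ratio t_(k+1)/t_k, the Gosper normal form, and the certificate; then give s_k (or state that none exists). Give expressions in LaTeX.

r(k) = (k + 1)*(3*k + 14)/((k + 6)*(3*k + 11)) after simplifying.
A = k + 1, B = k + 6, C = k + 11/3.
Set up (k + 1)·f(k+1) − (k + 5)·f(k) − (k + 11/3) = 0.
From deg A=1, deg B=1, deg C=1: d=4.
A polynomial solution: f(k) = k*(k + 3)*(k**2 + 7*k + 14)/24.
R(k) = B(k−1)·f(k)/C(k) = k*(k + 3)*(k + 5)*(k**2 + 7*k + 14)/(8*(3*k + 11)); s_k = R·t_k = k*(k**2 + 7*k + 14)/(8*(k**3 + 7*k**2 + 14*k + 8)).
s_(k+1) − s_k = (3*k + 11)/(k**5 + 15*k**4 + 85*k**3 + 225*k**2 + 274*k + 120) = t_k.

s_k = \frac{k \left(k^{2} + 7 k + 14\right)}{8 \left(k^{3} + 7 k^{2} + 14 k + 8\right)}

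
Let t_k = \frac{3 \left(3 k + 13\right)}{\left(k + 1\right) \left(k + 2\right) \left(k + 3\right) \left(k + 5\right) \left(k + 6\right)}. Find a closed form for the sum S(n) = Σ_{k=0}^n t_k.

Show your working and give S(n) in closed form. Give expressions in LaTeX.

The ratio is (k + 1)*(k + 5)*(3*k + 16)/((k + 4)*(k + 7)*(3*k + 13)).
Normal form (A,B,C) = (k + 1, k + 7, k**2 + 25*k/3 + 52/3).
Solve (k + 1)·f(k+1) − (k + 6)·f(k) = k**2 + 25*k/3 + 52/3.
From deg A=1, deg B=1, deg C=2: d=5.
Coefficient equations give f(k) = k*(k + 3)*(k + 4)*(k**2 + 8*k + 17)/30.
So s_k = (B(k−1)f/C)·t_k = (k*(k + 3)*(k + 6)*(k**2 + 8*k + 17)/(10*(3*k + 13)))·t_k = 3*k*(k**2 + 8*k + 17)/(10*(k**3 + 8*k**2 + 17*k + 10)).
Check: Δs_k = 3*(3*k + 13)/(k**5 + 17*k**4 + 107*k**3 + 307*k**2 + 396*k + 180). ✓
s_(n+1) = 3*(n**3 + 11*n**2 + 36*n + 26)/(10*(n**3 + 11*n**2 + 36*n + 36)) and s_(0) = 0, so S(n) = 3*(n**3 + 11*n**2 + 36*n + 26)/(10*(n**3 + 11*n**2 + 36*n + 36)).

S(n) = \frac{3 \left(n^{3} + 11 n^{2} + 36 n + 26\right)}{10 \left(n^{3} + 11 n^{2} + 36 n + 36\right)}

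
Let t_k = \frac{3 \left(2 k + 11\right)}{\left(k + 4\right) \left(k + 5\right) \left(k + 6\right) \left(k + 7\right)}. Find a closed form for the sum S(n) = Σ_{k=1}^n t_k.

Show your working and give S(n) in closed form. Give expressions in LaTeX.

S(n) = \frac{3 n \left(n + 12\right)}{35 \left(n^{2} + 12 n + 35\right)}

r(k) = (k + 4)*(2*k + 13)/((k + 8)*(2*k + 11)) after simplifying.
Normal form (A,B,C) = (k + 4, k + 8, k + 11/2).
Need (k + 4)·f(k+1) − (k + 7)·f(k) = k + 11/2.
From deg A=1, deg B=1, deg C=1: d=3.
Coefficient equations give f(k) = k*(k + 5)*(k + 10)/48.
Certificate R = B(k−1)f/C = k*(k + 5)*(k + 7)*(k + 10)/(24*(2*k + 11)) gives s_k = k*(k + 10)/(8*(k**2 + 10*k + 24)).
Δs = 3*(2*k + 11)/(k**4 + 22*k**3 + 179*k**2 + 638*k + 840), as required.
Σ_(k=1)^n t_k = s_(n+1) − s_(1) = ((n**2 + 12*n + 11)/(8*(n**2 + 12*n + 35))) − (11/280), i.e. 3*n*(n + 12)/(35*(n**2 + 12*n + 35)).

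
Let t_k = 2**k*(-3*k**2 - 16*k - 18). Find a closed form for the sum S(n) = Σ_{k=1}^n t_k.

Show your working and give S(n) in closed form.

r(k) = 2*(3*k**2 + 22*k + 37)/(3*k**2 + 16*k + 18) after simplifying.
So A=2 and B=1, with C=k**2 + 16*k/3 + 6.
Key eq: (2)·f(k+1) = (1)·f(k) + (k**2 + 16*k/3 + 6).
d = 2 from the (0,0,2) case.
Solving with deg f ≤ 2: f(k) = (3*k**2 + 4*k + 4)/3.
So s_k = (B(k−1)f/C)·t_k = ((3*k**2 + 4*k + 4)/(3*k**2 + 16*k + 18))·t_k = 2**k*(-3*k**2 - 4*k - 4).
Verify: 2**k*(-3*k**2 - 16*k - 18) matches t_k.
Σ_(k=1)^n t_k = s_(n+1) − s_(1) = (2**(n + 1)*(-3*n**2 - 10*n - 11)) − (-22), i.e. -6*2**n*n**2 - 20*2**n*n - 22*2**n + 22.

S(n) = -6*2**n*n**2 - 20*2**n*n - 22*2**n + 22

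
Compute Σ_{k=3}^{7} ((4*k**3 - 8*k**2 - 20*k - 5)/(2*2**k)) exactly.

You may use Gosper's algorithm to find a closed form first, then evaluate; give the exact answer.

t_(k+1)/t_k = (4*k**3 + 4*k**2 - 24*k - 29)/(2*(4*k**3 - 8*k**2 - 20*k - 5)).
A = 1/2, B = 1, C = k**3 - 2*k**2 - 5*k - 5/4.
Need (1/2)·f(k+1) − (1)·f(k) = k**3 - 2*k**2 - 5*k - 5/4.
Bound: deg f ≤ 3.
A polynomial solution: f(k) = -(4*k**3 + 4*k**2 + 3)/2.
Then R = B(k−1)f/C = -2*(4*k**3 + 4*k**2 + 3)/(4*k**3 - 8*k**2 - 20*k - 5), so s_k = R(k)·t_k = (-4*k**3 - 4*k**2 - 3)/2**k.
Δs = (4*k**3 - 8*k**2 - 20*k - 5)/(2*2**k), as required.
Σ_(k=3)^(7) t_k = s_(8) − s_(3) = -2307/256 − (-147/8) = 2397/256.

Σ = 2397/256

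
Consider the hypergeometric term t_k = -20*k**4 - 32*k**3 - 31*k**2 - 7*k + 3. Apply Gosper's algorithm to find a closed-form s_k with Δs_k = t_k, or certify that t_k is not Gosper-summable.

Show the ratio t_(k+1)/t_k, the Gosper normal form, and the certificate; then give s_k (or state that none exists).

s_k = k*(-4*k**4 + 2*k**3 - k**2 + 4*k + 2)

Step 1: r(k) = (20*k**4 + 112*k**3 + 247*k**2 + 245*k + 87)/(20*k**4 + 32*k**3 + 31*k**2 + 7*k - 3).
Normal form (A,B,C) = (1, 1, k**4 + 8*k**3/5 + 31*k**2/20 + 7*k/20 - 3/20).
f must satisfy (1)·f(k+1) − (1)·f(k) = k**4 + 8*k**3/5 + 31*k**2/20 + 7*k/20 - 3/20.
Degrees (0,0,4) ⇒ d ≤ 5.
Solving with deg f ≤ 5: f(k) = k*(4*k**4 - 2*k**3 + k**2 - 4*k - 2)/20.
Certificate R = B(k−1)f/C = k*(4*k**4 - 2*k**3 + k**2 - 4*k - 2)/(20*k**4 + 32*k**3 + 31*k**2 + 7*k - 3) gives s_k = k*(-4*k**4 + 2*k**3 - k**2 + 4*k + 2).
Verify: -20*k**4 - 32*k**3 - 31*k**2 - 7*k + 3 matches t_k.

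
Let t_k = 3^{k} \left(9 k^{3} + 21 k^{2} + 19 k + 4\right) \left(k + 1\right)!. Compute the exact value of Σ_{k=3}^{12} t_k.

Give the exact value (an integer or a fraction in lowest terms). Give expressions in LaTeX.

Ratio r(k) = 3*(9*k**4 + 66*k**3 + 184*k**2 + 229*k + 106)/(9*k**3 + 21*k**2 + 19*k + 4).
Gosper form: A/B · C(k+1)/C(k) with A=3*k + 6, B=1, C=k**3 + 7*k**2/3 + 19*k/9 + 4/9.
Key eq: (3*k + 6)·f(k+1) = (1)·f(k) + (k**3 + 7*k**2/3 + 19*k/9 + 4/9).
d = 2 from the (1,0,3) case.
Solve for f: f(k) = (3*k**2 - 4*k + 2)/9 (degree 2 ≤ 2).
Certificate R = B(k−1)f/C = (3*k**2 - 4*k + 2)/(9*k**3 + 21*k**2 + 19*k + 4) gives s_k = 3**k*(3*k**2 - 4*k + 2)*factorial(k + 1).
Δs = 3**k*(9*k**3 + 21*k**2 + 19*k + 4)*factorial(k + 1), as required.
Sum = s_(13) − s_(3); s_(13) = 63518592125711923200, s_(3) = 11016 ⇒ 63518592125711912184.

Σ = 63518592125711912184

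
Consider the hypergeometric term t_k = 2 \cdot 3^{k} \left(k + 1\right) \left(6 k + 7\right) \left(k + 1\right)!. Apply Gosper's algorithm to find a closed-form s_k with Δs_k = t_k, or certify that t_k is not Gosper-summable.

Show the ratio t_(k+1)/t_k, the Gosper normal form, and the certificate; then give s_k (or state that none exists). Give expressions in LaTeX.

r(k) = (k + 2)**2*(18*k + 39)/((k + 1)*(6*k + 7)) after simplifying.
Normal form (A,B,C) = (3*k + 6, 1, k**2 + 13*k/6 + 7/6).
f must satisfy (3*k + 6)·f(k+1) − (1)·f(k) = k**2 + 13*k/6 + 7/6.
d = 1 from the (1,0,2) case.
A polynomial solution: f(k) = (2*k - 1)/6.
Then R = B(k−1)f/C = (2*k - 1)/((k + 1)*(6*k + 7)), so s_k = R(k)·t_k = 2*3**k*(2*k - 1)*factorial(k + 1).
Check: Δs_k = 2*3**k*(k + 1)*(6*k + 7)*factorial(k + 1). ✓

s_k = 2 \cdot 3^{k} \left(2 k - 1\right) \left(k + 1\right)!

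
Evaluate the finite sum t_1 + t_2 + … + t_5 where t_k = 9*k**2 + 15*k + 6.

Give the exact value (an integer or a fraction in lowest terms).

Σ = 750

Ratio r(k) = (3*k**2 + 11*k + 10)/(3*k**2 + 5*k + 2).
Factor: A=1; B=1; C=k**2 + 5*k/3 + 2/3.
Set up (1)·f(k+1) − (1)·f(k) − (k**2 + 5*k/3 + 2/3) = 0.
Bound: deg f ≤ 3.
Match coefficients ⇒ f(k) = k**2*(k + 1)/3.
Certificate R = B(k−1)f/C = k**2/(3*k + 2) gives s_k = 3*k**2*(k + 1).
Verify: 9*k**2 + 15*k + 6 matches t_k.
Sum = s_(6) − s_(1); s_(6) = 756, s_(1) = 6 ⇒ 750.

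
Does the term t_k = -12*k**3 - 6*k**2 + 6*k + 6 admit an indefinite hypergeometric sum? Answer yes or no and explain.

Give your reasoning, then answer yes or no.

Yes. s_k = k*(-3*k**3 + 4*k**2 + 3*k + 2).

Compute t_(k+1)/t_k: get (-k + 2*(k + 1)**3 + (k + 1)**2 - 2)/(2*k**3 + k**2 - k - 1).
Take A(k)=1, B(k)=1, C(k)=k**3 + k**2/2 - k/2 - 1/2.
Key eq: (1)·f(k+1) = (1)·f(k) + (k**3 + k**2/2 - k/2 - 1/2).
Bound: deg f ≤ 4.
Match coefficients ⇒ f(k) = k*(k - 2)*(3*k**2 + 2*k + 1)/12.
R(k) = B(k−1)·f(k)/C(k) = k*(k - 2)*(3*k**2 + 2*k + 1)/(6*(2*k**3 + k**2 - k - 1)); s_k = R·t_k = k*(-3*k**3 + 4*k**2 + 3*k + 2).
Check: Δs_k = -12*k**3 - 6*k**2 + 6*k + 6. ✓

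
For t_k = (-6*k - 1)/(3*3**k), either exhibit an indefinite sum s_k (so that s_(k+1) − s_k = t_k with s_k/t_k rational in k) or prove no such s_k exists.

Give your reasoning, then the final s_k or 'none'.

s_k = (3*k + 2)/3**k

r(k) = (6*k + 7)/(3*(6*k + 1)) after simplifying.
Factor: A=1/3; B=1; C=k + 1/6.
Solve (1/3)·f(k+1) − (1)·f(k) = k + 1/6.
d = 1 from the (0,0,1) case.
A polynomial solution: f(k) = -(3*k + 2)/2.
Then R = B(k−1)f/C = -3*(3*k + 2)/(6*k + 1), so s_k = R(k)·t_k = (3*k + 2)/3**k.
s_(k+1) − s_k = (-6*k - 1)/(3*3**k) = t_k.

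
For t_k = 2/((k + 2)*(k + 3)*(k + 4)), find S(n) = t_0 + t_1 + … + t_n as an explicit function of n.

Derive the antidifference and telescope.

S(n) = (n**2 + 7*n + 6)/(6*(n**2 + 7*n + 12))

Compute t_(k+1)/t_k: get (k + 2)/(k + 5).
Normal form (A,B,C) = (k + 2, k + 5, 1).
Need (k + 2)·f(k+1) − (k + 4)·f(k) = 1.
deg f ≤ 2 (via 1,1,0).
Solving with deg f ≤ 2: f(k) = k*(k + 5)/12.
Certificate R = B(k−1)f/C = k*(k + 4)*(k + 5)/12 gives s_k = k*(k + 5)/(6*(k + 2)*(k + 3)).
Verify: 2/(k**3 + 9*k**2 + 26*k + 24) matches t_k.
Telescope: S(n) = s_(n+1) − s_(0) = (n**2 + 7*n + 6)/(6*(n**2 + 7*n + 12)) − (0) = (n**2 + 7*n + 6)/(6*(n**2 + 7*n + 12)).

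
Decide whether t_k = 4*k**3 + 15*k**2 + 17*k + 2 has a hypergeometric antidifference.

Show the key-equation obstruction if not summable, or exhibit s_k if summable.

Yes. s_k = k*(k**3 + 3*k**2 + 2*k - 4).

Compute t_(k+1)/t_k: get (4*k**3 + 27*k**2 + 59*k + 38)/(4*k**3 + 15*k**2 + 17*k + 2).
A = 1, B = 1, C = k**3 + 15*k**2/4 + 17*k/4 + 1/2.
Need (1)·f(k+1) − (1)·f(k) = k**3 + 15*k**2/4 + 17*k/4 + 1/2.
Bound: deg f ≤ 4.
Solving with deg f ≤ 4: f(k) = k*(k**3 + 3*k**2 + 2*k - 4)/4.
Then R = B(k−1)f/C = k*(k**3 + 3*k**2 + 2*k - 4)/(4*k**3 + 15*k**2 + 17*k + 2), so s_k = R(k)·t_k = k*(k**3 + 3*k**2 + 2*k - 4).
Check: Δs_k = 4*k**3 + 15*k**2 + 17*k + 2. ✓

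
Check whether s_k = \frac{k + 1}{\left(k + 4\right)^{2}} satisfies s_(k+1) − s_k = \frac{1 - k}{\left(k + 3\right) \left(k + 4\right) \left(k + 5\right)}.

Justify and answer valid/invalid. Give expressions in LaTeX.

Invalid: residual \frac{2 k^{2} + 9 k + 1}{k^{5} + 21 k^{4} + 175 k^{3} + 723 k^{2} + 1480 k + 1200} ≠ 0.

s_(k+1) = (k + 2)/(k + 5)**2
s_(k+1) − s_k = (-k**2 - 3*k + 7)/(k**4 + 18*k**3 + 121*k**2 + 360*k + 400)
(s_(k+1) − s_k) − t_k = (2*k**2 + 9*k + 1)/(k**5 + 21*k**4 + 175*k**3 + 723*k**2 + 1480*k + 1200)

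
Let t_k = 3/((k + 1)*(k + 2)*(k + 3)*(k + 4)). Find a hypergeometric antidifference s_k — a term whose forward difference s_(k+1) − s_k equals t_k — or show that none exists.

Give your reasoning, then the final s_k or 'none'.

Compute t_(k+1)/t_k: get (k + 1)/(k + 5).
Take A(k)=k + 1, B(k)=k + 5, C(k)=1.
Key eq: (k + 1)·f(k+1) = (k + 4)·f(k) + (1).
d = 3 from the (1,1,0) case.
Solving with deg f ≤ 3: f(k) = k*(k**2 + 6*k + 11)/18.
R(k) = B(k−1)·f(k)/C(k) = k*(k + 4)*(k**2 + 6*k + 11)/18; s_k = R·t_k = k*(k**2 + 6*k + 11)/(6*(k + 1)*(k + 2)*(k + 3)).
Δs = 3/(k**4 + 10*k**3 + 35*k**2 + 50*k + 24), as required.

s_k = k*(k**2 + 6*k + 11)/(6*(k + 1)*(k + 2)*(k + 3))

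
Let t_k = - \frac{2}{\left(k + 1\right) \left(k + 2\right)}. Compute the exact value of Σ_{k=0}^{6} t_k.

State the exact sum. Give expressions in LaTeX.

r(k) = (k + 1)/(k + 3) after simplifying.
Take A(k)=k + 1, B(k)=k + 3, C(k)=1.
Solve (k + 1)·f(k+1) − (k + 2)·f(k) = 1.
d = 1 from the (1,1,0) case.
Coefficient equations give f(k) = k.
So s_k = (B(k−1)f/C)·t_k = (k*(k + 2))·t_k = -2*k/(k + 1).
Verify: -2/(k**2 + 3*k + 2) matches t_k.
Σ_(k=0)^(6) t_k = s_(7) − s_(0) = -7/4 − (0) = -7/4.

Σ = -7/4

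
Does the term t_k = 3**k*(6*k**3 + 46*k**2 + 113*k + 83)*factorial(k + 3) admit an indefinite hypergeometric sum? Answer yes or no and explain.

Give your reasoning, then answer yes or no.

Yes. s_k = 3**k*(2*k**2 + 4*k + 1)*factorial(k + 3).

Step 1: r(k) = 3*(6*k**4 + 88*k**3 + 479*k**2 + 1140*k + 992)/(6*k**3 + 46*k**2 + 113*k + 83).
A = 3*k + 12, B = 1, C = k**3 + 23*k**2/3 + 113*k/6 + 83/6.
Key eq: (3*k + 12)·f(k+1) = (1)·f(k) + (k**3 + 23*k**2/3 + 113*k/6 + 83/6).
Bound: deg f ≤ 2.
A polynomial solution: f(k) = (2*k**2 + 4*k + 1)/6.
Certificate R = B(k−1)f/C = (2*k**2 + 4*k + 1)/(6*k**3 + 46*k**2 + 113*k + 83) gives s_k = 3**k*(2*k**2 + 4*k + 1)*factorial(k + 3).
s_(k+1) − s_k = 3**k*(6*k**3 + 46*k**2 + 113*k + 83)*factorial(k + 3) = t_k.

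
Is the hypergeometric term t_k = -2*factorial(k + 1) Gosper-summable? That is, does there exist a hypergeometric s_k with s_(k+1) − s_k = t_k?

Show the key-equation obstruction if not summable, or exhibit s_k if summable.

The ratio is k + 2.
So A=k + 2 and B=1, with C=1.
Need (k + 2)·f(k+1) − (1)·f(k) = 1.
From deg A=1, deg B=0, deg C=0: d=-1.
deg f ≤ -1 is impossible — no certificate.

No — negative degree bound, so no certificate f.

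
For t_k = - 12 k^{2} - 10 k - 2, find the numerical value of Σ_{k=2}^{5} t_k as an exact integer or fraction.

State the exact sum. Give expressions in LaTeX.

t_(k+1)/t_k = (6*k**2 + 17*k + 12)/(6*k**2 + 5*k + 1).
Gosper form: A/B · C(k+1)/C(k) with A=1, B=1, C=k**2 + 5*k/6 + 1/6.
f must satisfy (1)·f(k+1) − (1)·f(k) = k**2 + 5*k/6 + 1/6.
Bound: deg f ≤ 3.
Solve for f: f(k) = k*(4*k**2 - k - 1)/12 (degree 3 ≤ 3).
R(k) = B(k−1)·f(k)/C(k) = k*(4*k**2 - k - 1)/(2*(2*k + 1)*(3*k + 1)); s_k = R·t_k = k*(-4*k**2 + k + 1).
Check: Δs_k = -12*k**2 - 10*k - 2. ✓
Telescoping: Σ = s_(6) − s_(2) = -822 − (-26) = -796.

Σ = -796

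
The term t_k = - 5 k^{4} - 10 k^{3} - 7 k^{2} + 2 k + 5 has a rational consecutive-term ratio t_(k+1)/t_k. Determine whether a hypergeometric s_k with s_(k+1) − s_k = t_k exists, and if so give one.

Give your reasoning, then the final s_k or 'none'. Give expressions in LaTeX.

s_k = k \left(- k^{4} + k^{2} + 2 k + 3\right)

t_(k+1)/t_k = (5*k**4 + 30*k**3 + 67*k**2 + 62*k + 15)/(5*k**4 + 10*k**3 + 7*k**2 - 2*k - 5).
So A=1 and B=1, with C=k**4 + 2*k**3 + 7*k**2/5 - 2*k/5 - 1.
Key eq: (1)·f(k+1) = (1)·f(k) + (k**4 + 2*k**3 + 7*k**2/5 - 2*k/5 - 1).
From deg A=0, deg B=0, deg C=4: d=5.
Coefficient equations give f(k) = k*(k**4 - k**2 - 2*k - 3)/5.
Then R = B(k−1)f/C = k*(k**4 - k**2 - 2*k - 3)/(5*k**4 + 10*k**3 + 7*k**2 - 2*k - 5), so s_k = R(k)·t_k = k*(-k**4 + k**2 + 2*k + 3).
s_(k+1) − s_k = -5*k**4 - 10*k**3 - 7*k**2 + 2*k + 5 = t_k.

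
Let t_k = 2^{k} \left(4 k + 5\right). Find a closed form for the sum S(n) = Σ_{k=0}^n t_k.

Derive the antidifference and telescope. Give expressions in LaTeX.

S(n) = 2^{n + 1} + 2^{n + 3} n + 3

Ratio r(k) = 2*(4*k + 9)/(4*k + 5).
So A=2 and B=1, with C=k + 5/4.
Need (2)·f(k+1) − (1)·f(k) = k + 5/4.
From deg A=0, deg B=0, deg C=1: d=1.
Solving with deg f ≤ 1: f(k) = (4*k - 3)/4.
Certificate R = B(k−1)f/C = (4*k - 3)/(4*k + 5) gives s_k = 2**k*(4*k - 3).
Δs = 2**k*(4*k + 5), as required.
Evaluate: s_(n+1) = 2**(n + 1)*(4*n + 1); subtract s_(0) = -3 ⇒ S(n) = 2**(n + 1) + 2**(n + 3)*n + 3.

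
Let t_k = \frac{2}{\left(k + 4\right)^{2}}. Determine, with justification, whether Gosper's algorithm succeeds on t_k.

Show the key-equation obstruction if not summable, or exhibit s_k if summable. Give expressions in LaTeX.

Ratio r(k) = (k + 4)**2/(k + 5)**2.
Gosper form: A/B · C(k+1)/C(k) with A=k**2 + 8*k + 16, B=k**2 + 10*k + 25, C=1.
Solve (k**2 + 8*k + 16)·f(k+1) − (k**2 + 8*k + 16)·f(k) = 1.
d = 0 from the (2,2,0) case.
Put f(k) = c0: A·f(k+1) − B(k−1)·f(k) − C = -1; need -1 = 0 — inconsistent ⇒ no f, not summable.

No — t_k has no hypergeometric antidifference.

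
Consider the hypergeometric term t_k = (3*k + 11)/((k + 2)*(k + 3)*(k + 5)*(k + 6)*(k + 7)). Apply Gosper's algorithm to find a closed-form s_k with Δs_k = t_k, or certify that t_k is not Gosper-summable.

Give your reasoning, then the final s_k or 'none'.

The ratio is (k + 2)*(k + 5)*(3*k + 14)/((k + 4)*(k + 8)*(3*k + 11)).
Gosper form: A/B · C(k+1)/C(k) with A=k + 2, B=k + 8, C=k**2 + 23*k/3 + 44/3.
f must satisfy (k + 2)·f(k+1) − (k + 7)·f(k) = k**2 + 23*k/3 + 44/3.
Bound: deg f ≤ 5.
Solve for f: f(k) = k*(k + 3)*(k + 4)*(k**2 + 13*k + 52)/180 (degree 5 ≤ 5).
R(k) = B(k−1)·f(k)/C(k) = k*(k + 3)*(k + 7)*(k**2 + 13*k + 52)/(60*(3*k + 11)); s_k = R·t_k = k*(k**2 + 13*k + 52)/(60*(k**3 + 13*k**2 + 52*k + 60)).
Check: Δs_k = (3*k + 11)/(k**5 + 23*k**4 + 203*k**3 + 853*k**2 + 1692*k + 1260). ✓

s_k = k*(k**2 + 13*k + 52)/(60*(k**3 + 13*k**2 + 52*k + 60))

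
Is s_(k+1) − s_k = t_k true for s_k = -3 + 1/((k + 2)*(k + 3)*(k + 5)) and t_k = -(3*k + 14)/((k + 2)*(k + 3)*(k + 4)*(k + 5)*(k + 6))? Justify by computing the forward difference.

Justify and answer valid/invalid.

Valid: the claim telescopes to t_k.

s_(k+1) = -3 + 1/((k + 3)*(k + 4)*(k + 6))
s_(k+1) − s_k = ((k + 2)*(k + 5) - (k + 4)*(k + 6))/((k + 2)*(k + 3)*(k + 4)*(k + 5)*(k + 6))
(s_(k+1) − s_k) − t_k = 0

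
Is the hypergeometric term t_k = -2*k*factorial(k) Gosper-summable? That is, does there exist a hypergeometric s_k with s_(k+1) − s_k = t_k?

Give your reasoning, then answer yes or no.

Yes. s_k = -2*factorial(k).

t_(k+1)/t_k = (k + 1)**2/k.
Factor: A=k + 1; B=1; C=k.
Need (k + 1)·f(k+1) − (1)·f(k) = k.
d = 0 from the (1,0,1) case.
Coefficient equations give f(k) = 1.
So s_k = (B(k−1)f/C)·t_k = (1/k)·t_k = -2*factorial(k).
Δs = -2*k*factorial(k), as required.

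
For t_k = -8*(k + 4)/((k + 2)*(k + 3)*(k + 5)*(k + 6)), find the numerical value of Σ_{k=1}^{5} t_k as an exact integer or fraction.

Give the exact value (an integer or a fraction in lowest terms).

The ratio is (k + 2)*(k + 5)**2/((k + 4)**2*(k + 7)).
Take A(k)=k + 2, B(k)=k + 7, C(k)=k**2 + 8*k + 16.
Set up (k + 2)·f(k+1) − (k + 6)·f(k) − (k**2 + 8*k + 16) = 0.
Degrees (1,1,2) ⇒ d ≤ 4.
Solving with deg f ≤ 4: f(k) = k*(k + 3)*(k + 4)*(k + 7)/20.
Certificate R = B(k−1)f/C = k*(k + 3)*(k + 6)*(k + 7)/(20*(k + 4)) gives s_k = 2*k*(-k - 7)/(5*(k**2 + 7*k + 10)).
Verify: 8*(-k - 4)/(k**4 + 16*k**3 + 91*k**2 + 216*k + 180) matches t_k.
Telescoping: Σ = s_(6) − s_(1) = -39/110 − (-8/45) = -35/198.

Σ = -35/198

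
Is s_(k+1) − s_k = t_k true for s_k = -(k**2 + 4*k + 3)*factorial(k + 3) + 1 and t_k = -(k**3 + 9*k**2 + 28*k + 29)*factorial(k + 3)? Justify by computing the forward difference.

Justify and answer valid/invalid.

Valid: the claim telescopes to t_k.

s_(k+1) = -(4*k + (k + 1)**2 + 7)*factorial(k + 4) + 1
s_(k+1) − s_k = -(k**3 + 9*k**2 + 28*k + 29)*factorial(k + 3)
(s_(k+1) − s_k) − t_k = 0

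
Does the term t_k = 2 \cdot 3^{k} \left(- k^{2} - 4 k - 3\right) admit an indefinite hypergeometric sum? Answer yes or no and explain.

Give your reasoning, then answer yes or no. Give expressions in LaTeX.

Yes. s_k = 3^{k} k \left(- k - 1\right).

t_(k+1)/t_k = 3*(k**2 + 6*k + 8)/(k**2 + 4*k + 3).
Take A(k)=3, B(k)=1, C(k)=k**2 + 4*k + 3.
f must satisfy (3)·f(k+1) − (1)·f(k) = k**2 + 4*k + 3.
From deg A=0, deg B=0, deg C=2: d=2.
Solving with deg f ≤ 2: f(k) = k*(k + 1)/2.
So s_k = (B(k−1)f/C)·t_k = (k/(2*(k + 3)))·t_k = 3**k*k*(-k - 1).
Verify: 2*3**k*(-k - 3)*(k + 1) matches t_k.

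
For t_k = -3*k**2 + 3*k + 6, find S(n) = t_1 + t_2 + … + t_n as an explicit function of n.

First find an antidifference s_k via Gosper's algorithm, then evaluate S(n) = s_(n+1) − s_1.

S(n) = n*(7 - n**2)

The ratio is (k**2 + k - 2)/(k**2 - k - 2).
Take A(k)=1, B(k)=1, C(k)=k**2 - k - 2.
Key eq: (1)·f(k+1) = (1)·f(k) + (k**2 - k - 2).
From deg A=0, deg B=0, deg C=2: d=3.
Coefficient equations give f(k) = k*(k - 4)*(k + 1)/3.
Certificate R = B(k−1)f/C = k*(k - 4)/(3*(k - 2)) gives s_k = k*(-k**2 + 3*k + 4).
s_(k+1) − s_k = -3*k**2 + 3*k + 6 = t_k.
s_(n+1) = -n**3 + 7*n + 6 and s_(1) = 6, so S(n) = n*(7 - n**2).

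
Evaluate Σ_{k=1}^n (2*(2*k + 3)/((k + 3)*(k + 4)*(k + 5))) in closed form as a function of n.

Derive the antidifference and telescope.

t_(k+1)/t_k = (k + 3)*(2*k + 5)/((k + 6)*(2*k + 3)).
Gosper form: A/B · C(k+1)/C(k) with A=k + 3, B=k + 6, C=k + 3/2.
f must satisfy (k + 3)·f(k+1) − (k + 5)·f(k) = k + 3/2.
deg f ≤ 2 (via 1,1,1).
Coefficient equations give f(k) = k*(3*k + 5)/16.
Then R = B(k−1)f/C = k*(k + 5)*(3*k + 5)/(8*(2*k + 3)), so s_k = R(k)·t_k = k*(3*k + 5)/(4*(k + 3)*(k + 4)).
s_(k+1) − s_k = 2*(2*k + 3)/(k**3 + 12*k**2 + 47*k + 60) = t_k.
Evaluate: s_(n+1) = (3*n**2 + 11*n + 8)/(4*(n**2 + 9*n + 20)); subtract s_(1) = 1/10 ⇒ S(n) = n*(13*n + 37)/(20*(n**2 + 9*n + 20)).

S(n) = n*(13*n + 37)/(20*(n**2 + 9*n + 20))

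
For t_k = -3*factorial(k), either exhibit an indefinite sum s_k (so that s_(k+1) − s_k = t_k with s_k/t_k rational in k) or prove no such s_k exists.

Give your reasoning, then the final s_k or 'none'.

none (Gosper's algorithm certifies no s_k)

r(k) = k + 1 after simplifying.
Take A(k)=k + 1, B(k)=1, C(k)=1.
Set up (k + 1)·f(k+1) − (1)·f(k) − (1) = 0.
Degrees (1,0,0) ⇒ d ≤ -1.
Negative degree bound (-1): no f exists, t_k not Gosper-summable.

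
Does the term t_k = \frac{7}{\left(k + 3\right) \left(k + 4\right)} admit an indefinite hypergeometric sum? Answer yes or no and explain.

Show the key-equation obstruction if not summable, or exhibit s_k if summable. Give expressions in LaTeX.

Yes. s_k = \frac{7 k}{3 \left(k + 3\right)}.

Ratio r(k) = (k + 3)/(k + 5).
Factor: A=k + 3; B=k + 5; C=1.
Solve (k + 3)·f(k+1) − (k + 4)·f(k) = 1.
Degrees (1,1,0) ⇒ d ≤ 1.
Solve for f: f(k) = k/3 (degree 1 ≤ 1).
Then R = B(k−1)f/C = k*(k + 4)/3, so s_k = R(k)·t_k = 7*k/(3*(k + 3)).
Check: Δs_k = 7/(k**2 + 7*k + 12). ✓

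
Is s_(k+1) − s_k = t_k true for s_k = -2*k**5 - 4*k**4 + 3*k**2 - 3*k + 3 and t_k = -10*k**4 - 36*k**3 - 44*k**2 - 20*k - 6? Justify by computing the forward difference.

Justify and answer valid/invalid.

Valid: the claim telescopes to t_k.

s_(k+1) = -3*k - 2*(k + 1)**5 - 4*(k + 1)**4 + 3*(k + 1)**2
s_(k+1) − s_k = -10*k**4 - 36*k**3 - 44*k**2 - 20*k - 6
(s_(k+1) − s_k) − t_k = 0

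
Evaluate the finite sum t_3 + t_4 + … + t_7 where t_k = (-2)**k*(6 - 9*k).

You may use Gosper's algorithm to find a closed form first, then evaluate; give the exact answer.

Σ = 5160

The ratio is 2*(-3*k - 1)/(3*k - 2).
Factor: A=-2; B=1; C=k - 2/3.
Need (-2)·f(k+1) − (1)·f(k) = k - 2/3.
d = 1 from the (0,0,1) case.
A polynomial solution: f(k) = -(3*k - 4)/9.
R(k) = B(k−1)·f(k)/C(k) = -(3*k - 4)/(3*(3*k - 2)); s_k = R·t_k = (-2)**k*(3*k - 4).
Δs = (-2)**k*(6 - 9*k), as required.
Evaluate s at k=8 and k=3: 5120 and -40; difference 5160.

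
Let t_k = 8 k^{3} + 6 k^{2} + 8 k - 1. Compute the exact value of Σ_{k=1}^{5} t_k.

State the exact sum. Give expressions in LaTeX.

Σ = 2245

t_(k+1)/t_k = (8*k**3 + 30*k**2 + 44*k + 21)/(8*k**3 + 6*k**2 + 8*k - 1).
A = 1, B = 1, C = k**3 + 3*k**2/4 + k - 1/8.
Set up (1)·f(k+1) − (1)·f(k) − (k**3 + 3*k**2/4 + k - 1/8) = 0.
deg f ≤ 4 (via 0,0,3).
A polynomial solution: f(k) = k*(2*k**3 - 2*k**2 + 3*k - 4)/8.
So s_k = (B(k−1)f/C)·t_k = (k*(2*k**3 - 2*k**2 + 3*k - 4)/(8*k**3 + 6*k**2 + 8*k - 1))·t_k = k*(2*k**3 - 2*k**2 + 3*k - 4).
Check: Δs_k = 8*k**3 + 6*k**2 + 8*k - 1. ✓
Evaluate s at k=6 and k=1: 2244 and -1; difference 2245.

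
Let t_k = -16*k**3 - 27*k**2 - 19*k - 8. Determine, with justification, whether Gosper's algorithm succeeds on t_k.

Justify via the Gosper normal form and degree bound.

The ratio is (16*k**3 + 75*k**2 + 121*k + 70)/(16*k**3 + 27*k**2 + 19*k + 8).
Normal form (A,B,C) = (1, 1, k**3 + 27*k**2/16 + 19*k/16 + 1/2).
Solve (1)·f(k+1) − (1)·f(k) = k**3 + 27*k**2/16 + 19*k/16 + 1/2.
From deg A=0, deg B=0, deg C=3: d=4.
Match coefficients ⇒ f(k) = k*(k + 1)*(4*k**2 - 3*k + 3)/16.
So s_k = (B(k−1)f/C)·t_k = (k*(4*k**2 - 3*k + 3)/(16*k**2 + 11*k + 8))·t_k = k*(-4*k**3 - k**2 - 3).
Check: Δs_k = -16*k**3 - 27*k**2 - 19*k - 8. ✓

Yes. s_k = k*(-4*k**3 - k**2 - 3).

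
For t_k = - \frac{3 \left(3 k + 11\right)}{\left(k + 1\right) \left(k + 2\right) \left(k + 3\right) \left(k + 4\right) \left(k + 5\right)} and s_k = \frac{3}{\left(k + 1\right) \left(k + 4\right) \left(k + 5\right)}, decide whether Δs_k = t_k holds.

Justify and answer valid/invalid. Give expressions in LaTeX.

Invalid: residual \frac{18 \left(2 k + 7\right)}{k^{6} + 21 k^{5} + 175 k^{4} + 735 k^{3} + 1624 k^{2} + 1764 k + 720} ≠ 0.

s_(k+1) = 3/((k + 2)*(k + 5)*(k + 6))
s_(k+1) − s_k = 3*(-3*k - 8)/(k**5 + 18*k**4 + 121*k**3 + 372*k**2 + 508*k + 240)
(s_(k+1) − s_k) − t_k = 18*(2*k + 7)/(k**6 + 21*k**5 + 175*k**4 + 735*k**3 + 1624*k**2 + 1764*k + 720)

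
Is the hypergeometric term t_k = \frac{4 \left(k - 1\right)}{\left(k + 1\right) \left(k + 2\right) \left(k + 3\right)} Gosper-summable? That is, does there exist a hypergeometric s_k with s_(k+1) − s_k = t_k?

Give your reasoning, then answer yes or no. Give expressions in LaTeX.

Ratio r(k) = k*(k + 1)/((k - 1)*(k + 4)).
Gosper form: A/B · C(k+1)/C(k) with A=k + 1, B=k + 4, C=k - 1.
Set up (k + 1)·f(k+1) − (k + 3)·f(k) − (k - 1) = 0.
d = 2 from the (1,1,1) case.
Coefficient equations give f(k) = -k.
Then R = B(k−1)f/C = -k*(k + 3)/(k - 1), so s_k = R(k)·t_k = -4*k/((k + 1)*(k + 2)).
Δs = 4*(k - 1)/(k**3 + 6*k**2 + 11*k + 6), as required.

Yes. s_k = - \frac{4 k}{\left(k + 1\right) \left(k + 2\right)}.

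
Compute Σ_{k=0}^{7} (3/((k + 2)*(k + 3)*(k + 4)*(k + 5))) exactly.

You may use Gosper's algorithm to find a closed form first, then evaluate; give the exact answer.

Step 1: r(k) = (k + 2)/(k + 6).
Take A(k)=k + 2, B(k)=k + 6, C(k)=1.
Solve (k + 2)·f(k+1) − (k + 5)·f(k) = 1.
Degrees (1,1,0) ⇒ d ≤ 3.
Match coefficients ⇒ f(k) = k*(k**2 + 9*k + 26)/72.
So s_k = (B(k−1)f/C)·t_k = (k*(k + 5)*(k**2 + 9*k + 26)/72)·t_k = k*(k**2 + 9*k + 26)/(24*(k + 2)*(k + 3)*(k + 4)).
Δs = 3/(k**4 + 14*k**3 + 71*k**2 + 154*k + 120), as required.
Sum = s_(8) − s_(0); s_(8) = 9/220, s_(0) = 0 ⇒ 9/220.

Σ = 9/220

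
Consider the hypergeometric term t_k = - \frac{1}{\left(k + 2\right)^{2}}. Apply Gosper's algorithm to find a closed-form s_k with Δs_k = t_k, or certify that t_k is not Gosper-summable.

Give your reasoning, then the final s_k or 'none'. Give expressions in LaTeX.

Step 1: r(k) = (k + 2)**2/(k + 3)**2.
Take A(k)=k**2 + 4*k + 4, B(k)=k**2 + 6*k + 9, C(k)=1.
Set up (k**2 + 4*k + 4)·f(k+1) − (k**2 + 4*k + 4)·f(k) − (1) = 0.
deg f ≤ 0 (via 2,2,0).
Generic f = c0 gives residual -1; -1 = 0 cannot hold, so t_k is not Gosper-summable.

not Gosper-summable; s_k does not exist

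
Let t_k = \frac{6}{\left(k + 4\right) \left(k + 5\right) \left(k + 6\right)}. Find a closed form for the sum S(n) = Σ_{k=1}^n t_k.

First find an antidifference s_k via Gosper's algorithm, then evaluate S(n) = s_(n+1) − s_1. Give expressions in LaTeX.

Ratio r(k) = (k + 4)/(k + 7).
Gosper form: A/B · C(k+1)/C(k) with A=k + 4, B=k + 7, C=1.
Set up (k + 4)·f(k+1) − (k + 6)·f(k) − (1) = 0.
d = 2 from the (1,1,0) case.
Solving with deg f ≤ 2: f(k) = k*(k + 9)/40.
Then R = B(k−1)f/C = k*(k + 6)*(k + 9)/40, so s_k = R(k)·t_k = 3*k*(k + 9)/(20*(k + 4)*(k + 5)).
Check: Δs_k = 6/(k**3 + 15*k**2 + 74*k + 120). ✓
Telescope: S(n) = s_(n+1) − s_(1) = 3*(n**2 + 11*n + 10)/(20*(n**2 + 11*n + 30)) − (1/20) = n*(n + 11)/(10*(n**2 + 11*n + 30)).

S(n) = \frac{n \left(n + 11\right)}{10 \left(n^{2} + 11 n + 30\right)}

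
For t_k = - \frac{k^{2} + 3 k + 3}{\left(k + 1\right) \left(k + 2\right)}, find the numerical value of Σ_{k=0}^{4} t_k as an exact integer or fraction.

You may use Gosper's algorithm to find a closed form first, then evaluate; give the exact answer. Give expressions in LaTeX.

Σ = -35/6

Step 1: r(k) = (k + 1)*(3*k + (k + 1)**2 + 6)/((k + 3)*(k**2 + 3*k + 3)).
A = k + 1, B = k + 3, C = k**2 + 3*k + 3.
Key eq: (k + 1)·f(k+1) = (k + 2)·f(k) + (k**2 + 3*k + 3).
From deg A=1, deg B=1, deg C=2: d=2.
Solve for f: f(k) = k*(k + 2) (degree 2 ≤ 2).
R(k) = B(k−1)·f(k)/C(k) = k*(k + 2)**2/(k**2 + 3*k + 3); s_k = R·t_k = k*(-k - 2)/(k + 1).
Verify: (-k**2 - 3*k - 3)/(k**2 + 3*k + 2) matches t_k.
Sum = s_(5) − s_(0); s_(5) = -35/6, s_(0) = 0 ⇒ -35/6.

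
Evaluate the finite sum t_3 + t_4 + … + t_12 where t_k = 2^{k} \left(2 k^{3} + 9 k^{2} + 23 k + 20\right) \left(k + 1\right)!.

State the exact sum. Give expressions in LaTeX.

Ratio r(k) = 2*(2*k**4 + 19*k**3 + 77*k**2 + 148*k + 108)/(2*k**3 + 9*k**2 + 23*k + 20).
A = 2*k + 4, B = 1, C = k**3 + 9*k**2/2 + 23*k/2 + 10.
Solve (2*k + 4)·f(k+1) − (1)·f(k) = k**3 + 9*k**2/2 + 23*k/2 + 10.
From deg A=1, deg B=0, deg C=3: d=2.
Solving with deg f ≤ 2: f(k) = (k**2 + k + 4)/2.
Then R = B(k−1)f/C = (k**2 + k + 4)/(2*k**3 + 9*k**2 + 23*k + 20), so s_k = R(k)·t_k = 2**k*(k**2 + k + 4)*factorial(k + 1).
Δs = 2**k*(2*k**3 + 9*k**2 + 23*k + 20)*factorial(k + 1), as required.
Σ_(k=3)^(12) t_k = s_(13) − s_(3) = 132834608440934400 − (3072) = 132834608440931328.

Σ = 132834608440931328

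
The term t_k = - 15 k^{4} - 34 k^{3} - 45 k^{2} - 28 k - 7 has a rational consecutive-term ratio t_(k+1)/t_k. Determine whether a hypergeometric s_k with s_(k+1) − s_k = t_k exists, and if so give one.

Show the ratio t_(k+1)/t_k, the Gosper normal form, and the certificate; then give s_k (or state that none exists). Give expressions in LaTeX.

Step 1: r(k) = (15*k**4 + 94*k**3 + 237*k**2 + 280*k + 129)/(15*k**4 + 34*k**3 + 45*k**2 + 28*k + 7).
Gosper form: A/B · C(k+1)/C(k) with A=1, B=1, C=k**4 + 34*k**3/15 + 3*k**2 + 28*k/15 + 7/15.
Need (1)·f(k+1) − (1)·f(k) = k**4 + 34*k**3/15 + 3*k**2 + 28*k/15 + 7/15.
deg f ≤ 5 (via 0,0,4).
Solving with deg f ≤ 5: f(k) = k**3*(3*k**2 + k + 3)/15.
Get s_k = R·t_k = k**3*(-3*k**2 - k - 3) with R(k) = B(k−1)f(k)/C(k) = k**3*(3*k**2 + k + 3)/(15*k**4 + 34*k**3 + 45*k**2 + 28*k + 7).
Δs = -15*k**4 - 34*k**3 - 45*k**2 - 28*k - 7, as required.

s_k = k^{3} \left(- 3 k^{2} - k - 3\right)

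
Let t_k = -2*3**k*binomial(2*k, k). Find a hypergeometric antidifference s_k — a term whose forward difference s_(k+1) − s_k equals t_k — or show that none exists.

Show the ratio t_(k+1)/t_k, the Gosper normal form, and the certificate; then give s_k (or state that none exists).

Ratio r(k) = 6*(2*k + 1)/(k + 1).
Factor: A=12*k + 6; B=k + 1; C=1.
f must satisfy (12*k + 6)·f(k+1) − (k)·f(k) = 1.
Bound: deg f ≤ -1.
deg f ≤ -1 is impossible — no certificate.

not Gosper-summable; s_k does not exist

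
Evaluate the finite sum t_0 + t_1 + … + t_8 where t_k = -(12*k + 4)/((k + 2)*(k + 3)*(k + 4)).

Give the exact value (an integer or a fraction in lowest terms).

Σ = -31/22

The ratio is (k + 2)*(3*k + 4)/((k + 5)*(3*k + 1)).
Take A(k)=k + 2, B(k)=k + 5, C(k)=k + 1/3.
Set up (k + 2)·f(k+1) − (k + 4)·f(k) − (k + 1/3) = 0.
d = 2 from the (1,1,1) case.
Solve for f: f(k) = k*(7*k - 1)/36 (degree 2 ≤ 2).
So s_k = (B(k−1)f/C)·t_k = (k*(k + 4)*(7*k - 1)/(12*(3*k + 1)))·t_k = -k*(7*k - 1)/(3*(k + 2)*(k + 3)).
s_(k+1) − s_k = 4*(-3*k - 1)/(k**3 + 9*k**2 + 26*k + 24) = t_k.
Sum = s_(9) − s_(0); s_(9) = -31/22, s_(0) = 0 ⇒ -31/22.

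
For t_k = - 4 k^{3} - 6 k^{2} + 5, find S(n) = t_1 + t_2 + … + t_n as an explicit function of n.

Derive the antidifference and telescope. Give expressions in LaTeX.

The ratio is (4*(k + 1)**3 + 6*(k + 1)**2 - 5)/(4*k**3 + 6*k**2 - 5).
Normal form (A,B,C) = (1, 1, k**3 + 3*k**2/2 - 5/4).
f must satisfy (1)·f(k+1) − (1)·f(k) = k**3 + 3*k**2/2 - 5/4.
Degrees (0,0,3) ⇒ d ≤ 4.
Coefficient equations give f(k) = k*(k - 2)*(k**2 + 2*k + 2)/4.
Then R = B(k−1)f/C = k*(k - 2)*(k**2 + 2*k + 2)/(4*k**3 + 6*k**2 - 5), so s_k = R(k)·t_k = k*(-k**3 + 2*k + 4).
s_(k+1) − s_k = -4*k**3 - 6*k**2 + 5 = t_k.
Evaluate: s_(n+1) = -n**4 - 4*n**3 - 4*n**2 + 4*n + 5; subtract s_(1) = 5 ⇒ S(n) = n*(-n**3 - 4*n**2 - 4*n + 4).

S(n) = n \left(- n^{3} - 4 n^{2} - 4 n + 4\right)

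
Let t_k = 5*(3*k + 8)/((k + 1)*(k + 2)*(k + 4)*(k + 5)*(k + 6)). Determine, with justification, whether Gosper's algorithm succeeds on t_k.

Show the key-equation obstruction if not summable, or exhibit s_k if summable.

Yes. s_k = k*(k**2 + 10*k + 29)/(4*(k**3 + 10*k**2 + 29*k + 20)).

Ratio r(k) = (k + 1)*(k + 4)*(3*k + 11)/((k + 3)*(k + 7)*(3*k + 8)).
Normal form (A,B,C) = (k + 1, k + 7, k**2 + 17*k/3 + 8).
Key eq: (k + 1)·f(k+1) = (k + 6)·f(k) + (k**2 + 17*k/3 + 8).
d = 5 from the (1,1,2) case.
Solving with deg f ≤ 5: f(k) = k*(k + 2)*(k + 3)*(k**2 + 10*k + 29)/60.
Certificate R = B(k−1)f/C = k*(k + 2)*(k + 6)*(k**2 + 10*k + 29)/(20*(3*k + 8)) gives s_k = k*(k**2 + 10*k + 29)/(4*(k**3 + 10*k**2 + 29*k + 20)).
Δs = 5*(3*k + 8)/(k**5 + 18*k**4 + 121*k**3 + 372*k**2 + 508*k + 240), as required.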